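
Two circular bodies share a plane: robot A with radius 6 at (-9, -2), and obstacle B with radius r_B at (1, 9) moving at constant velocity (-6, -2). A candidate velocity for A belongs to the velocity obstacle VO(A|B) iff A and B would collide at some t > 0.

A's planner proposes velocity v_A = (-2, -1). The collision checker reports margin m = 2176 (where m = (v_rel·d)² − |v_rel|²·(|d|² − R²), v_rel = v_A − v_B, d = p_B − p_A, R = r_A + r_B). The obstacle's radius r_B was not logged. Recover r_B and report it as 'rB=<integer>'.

m = 2176
d = (10, 11);  v_rel = (4, 1),  |v_rel|² = 17
v_rel×d = (4)·(11) − (1)·(10) = 34
since m = R²·17 − 34²:  R² = (1156 + 2176) / 17 = 196
R = √196 = 14  ⇒  r_B = 14 − 6 = 8

rB=8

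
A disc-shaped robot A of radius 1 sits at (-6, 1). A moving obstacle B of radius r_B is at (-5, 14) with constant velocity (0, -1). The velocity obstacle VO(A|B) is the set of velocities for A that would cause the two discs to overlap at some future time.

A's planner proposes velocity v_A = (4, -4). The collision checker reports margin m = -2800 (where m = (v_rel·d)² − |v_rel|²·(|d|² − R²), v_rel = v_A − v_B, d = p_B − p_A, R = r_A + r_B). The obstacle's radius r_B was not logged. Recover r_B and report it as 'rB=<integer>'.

m = -2800
d = (1, 13);  v_rel = (4, -3),  |v_rel|² = 25
v_rel×d = (4)·(13) − (-3)·(1) = 55
since m = R²·25 − 55²:  R² = (3025 + -2800) / 25 = 9
R = √9 = 3  ⇒  r_B = 3 − 1 = 2

rB=2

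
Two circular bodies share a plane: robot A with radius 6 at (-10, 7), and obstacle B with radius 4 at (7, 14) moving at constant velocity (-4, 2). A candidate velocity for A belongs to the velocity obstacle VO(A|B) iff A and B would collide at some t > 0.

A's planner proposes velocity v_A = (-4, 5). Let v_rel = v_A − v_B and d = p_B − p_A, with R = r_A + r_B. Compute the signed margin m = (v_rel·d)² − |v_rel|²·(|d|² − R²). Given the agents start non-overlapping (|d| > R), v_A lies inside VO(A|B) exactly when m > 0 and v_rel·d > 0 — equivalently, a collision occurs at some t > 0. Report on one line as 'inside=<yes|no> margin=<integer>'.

d = (17, 7),  |d|² = 338;  R = 6+4 = 10,  c = 338−10² = 238
v_rel = (0, 3),  |v_rel|² = 9;  v_rel·d = (0)·(17) + (3)·(7) = 21
9·t² − 42·t + 238 = 0  ⇒  m = 21² − 9·238 = -1701
m = -1701 < 0,  v_rel·d = 21 > 0  ⇒  outside

inside=no margin=-1701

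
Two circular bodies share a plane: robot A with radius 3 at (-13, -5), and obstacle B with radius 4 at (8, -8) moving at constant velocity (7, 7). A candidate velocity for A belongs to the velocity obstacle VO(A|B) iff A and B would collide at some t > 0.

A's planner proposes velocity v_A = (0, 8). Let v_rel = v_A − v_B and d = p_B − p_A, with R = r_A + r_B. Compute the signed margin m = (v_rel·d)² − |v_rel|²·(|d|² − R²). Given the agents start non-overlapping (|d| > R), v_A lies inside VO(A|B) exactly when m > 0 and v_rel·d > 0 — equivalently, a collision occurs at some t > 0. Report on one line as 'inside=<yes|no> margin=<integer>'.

d = (21, -3),  |d|² = 450;  R = 3+4 = 7,  c = 450−7² = 401
v_rel = (-7, 1),  |v_rel|² = 50;  v_rel·d = (-7)·(21) + (1)·(-3) = -150
50·t² + 300·t + 401 = 0  ⇒  m = (-150)² − 50·401 = 2450
m = 2450 > 0,  v_rel·d = -150 < 0  ⇒  outside

inside=no margin=2450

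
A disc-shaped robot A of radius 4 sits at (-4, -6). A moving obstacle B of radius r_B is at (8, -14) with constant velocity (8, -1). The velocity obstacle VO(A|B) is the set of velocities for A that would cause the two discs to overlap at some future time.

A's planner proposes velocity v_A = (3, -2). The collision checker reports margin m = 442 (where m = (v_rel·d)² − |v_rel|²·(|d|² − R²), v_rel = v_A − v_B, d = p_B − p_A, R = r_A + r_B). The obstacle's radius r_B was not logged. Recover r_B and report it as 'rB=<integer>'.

m = 442
d = (12, -8);  v_rel = (-5, -1),  |v_rel|² = 26
v_rel×d = (-5)·(-8) − (-1)·(12) = 52
since m = R²·26 − 52²:  R² = (2704 + 442) / 26 = 121
R = √121 = 11  ⇒  r_B = 11 − 4 = 7

rB=7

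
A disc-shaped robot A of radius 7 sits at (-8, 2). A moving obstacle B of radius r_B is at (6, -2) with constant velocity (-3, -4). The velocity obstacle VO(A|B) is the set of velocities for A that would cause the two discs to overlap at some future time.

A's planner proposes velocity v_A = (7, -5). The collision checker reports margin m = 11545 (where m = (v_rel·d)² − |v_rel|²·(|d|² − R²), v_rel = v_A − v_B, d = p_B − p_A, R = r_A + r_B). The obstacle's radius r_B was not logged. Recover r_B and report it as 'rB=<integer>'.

m = 11545
d = (14, -4);  v_rel = (10, -1),  |v_rel|² = 101
v_rel×d = (10)·(-4) − (-1)·(14) = -26
since m = R²·101 − (-26)²:  R² = (676 + 11545) / 101 = 121
R = √121 = 11  ⇒  r_B = 11 − 7 = 4

rB=4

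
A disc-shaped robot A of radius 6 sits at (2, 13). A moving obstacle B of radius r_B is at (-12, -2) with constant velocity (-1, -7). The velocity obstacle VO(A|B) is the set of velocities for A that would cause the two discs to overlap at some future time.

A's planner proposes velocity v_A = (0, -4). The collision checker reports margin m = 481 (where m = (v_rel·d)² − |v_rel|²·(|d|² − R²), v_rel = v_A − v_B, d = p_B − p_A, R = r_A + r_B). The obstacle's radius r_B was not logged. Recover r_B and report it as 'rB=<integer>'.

m = 481
d = (-14, -15);  v_rel = (1, 3),  |v_rel|² = 10
v_rel×d = (1)·(-15) − (3)·(-14) = 27
since m = R²·10 − 27²:  R² = (729 + 481) / 10 = 121
R = √121 = 11  ⇒  r_B = 11 − 6 = 5

rB=5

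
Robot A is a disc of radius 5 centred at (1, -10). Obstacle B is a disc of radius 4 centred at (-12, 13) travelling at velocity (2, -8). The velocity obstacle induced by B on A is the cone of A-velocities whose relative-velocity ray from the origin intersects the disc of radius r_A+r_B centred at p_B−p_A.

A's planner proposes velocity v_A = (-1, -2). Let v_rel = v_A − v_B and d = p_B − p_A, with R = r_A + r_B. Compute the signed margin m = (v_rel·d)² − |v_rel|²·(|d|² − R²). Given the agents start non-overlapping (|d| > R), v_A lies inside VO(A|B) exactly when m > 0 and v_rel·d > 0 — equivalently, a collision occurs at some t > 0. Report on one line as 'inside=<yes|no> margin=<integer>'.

d = (-13, 23),  |d|² = 698;  R = 5+4 = 9,  c = 698−9² = 617
v_rel = (-3, 6),  |v_rel|² = 45;  v_rel·d = (-3)·(-13) + (6)·(23) = 177
45·t² − 354·t + 617 = 0  ⇒  m = 177² − 45·617 = 3564
m = 3564 > 0,  v_rel·d = 177 > 0  ⇒  inside

inside=yes margin=3564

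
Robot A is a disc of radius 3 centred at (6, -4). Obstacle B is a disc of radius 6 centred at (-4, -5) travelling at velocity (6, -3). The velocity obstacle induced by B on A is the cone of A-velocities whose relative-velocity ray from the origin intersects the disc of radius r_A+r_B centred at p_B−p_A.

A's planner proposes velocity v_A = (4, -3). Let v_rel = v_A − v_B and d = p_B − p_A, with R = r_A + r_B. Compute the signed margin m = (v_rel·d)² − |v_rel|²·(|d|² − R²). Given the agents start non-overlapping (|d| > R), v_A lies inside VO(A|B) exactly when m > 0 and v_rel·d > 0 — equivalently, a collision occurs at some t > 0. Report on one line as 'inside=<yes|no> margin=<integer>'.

d = (-10, -1),  |d|² = 101;  R = 3+6 = 9,  c = 101−9² = 20
v_rel = (-2, 0),  |v_rel|² = 4;  v_rel·d = (-2)·(-10) + (0)·(-1) = 20
4·t² − 40·t + 20 = 0  ⇒  m = 20² − 4·20 = 320
m = 320 > 0,  v_rel·d = 20 > 0  ⇒  inside

inside=yes margin=320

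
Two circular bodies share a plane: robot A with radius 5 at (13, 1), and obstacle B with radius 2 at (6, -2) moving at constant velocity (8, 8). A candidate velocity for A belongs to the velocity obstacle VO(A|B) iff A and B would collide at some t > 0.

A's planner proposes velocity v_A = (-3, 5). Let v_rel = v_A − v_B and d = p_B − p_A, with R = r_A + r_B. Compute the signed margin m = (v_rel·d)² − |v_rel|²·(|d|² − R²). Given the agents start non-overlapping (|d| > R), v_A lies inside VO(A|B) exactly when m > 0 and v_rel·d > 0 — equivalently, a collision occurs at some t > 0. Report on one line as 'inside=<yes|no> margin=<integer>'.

d = (-7, -3),  |d|² = 58;  R = 5+2 = 7,  c = 58−7² = 9
v_rel = (-11, -3),  |v_rel|² = 130;  v_rel·d = (-11)·(-7) + (-3)·(-3) = 86
130·t² − 172·t + 9 = 0  ⇒  m = 86² − 130·9 = 6226
m = 6226 > 0,  v_rel·d = 86 > 0  ⇒  inside

inside=yes margin=6226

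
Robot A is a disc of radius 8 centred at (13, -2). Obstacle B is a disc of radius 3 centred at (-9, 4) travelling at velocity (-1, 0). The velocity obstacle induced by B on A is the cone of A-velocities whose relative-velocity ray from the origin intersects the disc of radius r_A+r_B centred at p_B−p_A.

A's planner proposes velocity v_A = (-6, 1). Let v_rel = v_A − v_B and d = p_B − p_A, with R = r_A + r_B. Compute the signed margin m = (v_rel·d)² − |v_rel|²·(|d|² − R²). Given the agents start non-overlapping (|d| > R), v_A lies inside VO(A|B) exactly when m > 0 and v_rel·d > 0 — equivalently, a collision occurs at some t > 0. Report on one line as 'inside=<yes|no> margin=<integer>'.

d = (-22, 6),  |d|² = 520;  R = 8+3 = 11,  c = 520−11² = 399
v_rel = (-5, 1),  |v_rel|² = 26;  v_rel·d = (-5)·(-22) + (1)·(6) = 116
26·t² − 232·t + 399 = 0  ⇒  m = 116² − 26·399 = 3082
m = 3082 > 0,  v_rel·d = 116 > 0  ⇒  inside

inside=yes margin=3082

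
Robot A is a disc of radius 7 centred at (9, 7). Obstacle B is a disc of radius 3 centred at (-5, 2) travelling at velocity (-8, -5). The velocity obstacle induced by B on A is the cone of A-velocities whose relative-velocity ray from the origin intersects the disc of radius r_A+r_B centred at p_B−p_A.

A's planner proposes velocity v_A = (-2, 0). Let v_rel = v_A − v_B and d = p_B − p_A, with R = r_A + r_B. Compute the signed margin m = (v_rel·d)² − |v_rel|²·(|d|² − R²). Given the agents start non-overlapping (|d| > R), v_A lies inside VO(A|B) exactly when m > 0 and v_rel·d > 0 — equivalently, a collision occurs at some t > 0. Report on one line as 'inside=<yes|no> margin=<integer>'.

d = (-14, -5),  |d|² = 221;  R = 7+3 = 10,  c = 221−10² = 121
v_rel = (6, 5),  |v_rel|² = 61;  v_rel·d = (6)·(-14) + (5)·(-5) = -109
61·t² + 218·t + 121 = 0  ⇒  m = (-109)² − 61·121 = 4500
m = 4500 > 0,  v_rel·d = -109 < 0  ⇒  outside

inside=no margin=4500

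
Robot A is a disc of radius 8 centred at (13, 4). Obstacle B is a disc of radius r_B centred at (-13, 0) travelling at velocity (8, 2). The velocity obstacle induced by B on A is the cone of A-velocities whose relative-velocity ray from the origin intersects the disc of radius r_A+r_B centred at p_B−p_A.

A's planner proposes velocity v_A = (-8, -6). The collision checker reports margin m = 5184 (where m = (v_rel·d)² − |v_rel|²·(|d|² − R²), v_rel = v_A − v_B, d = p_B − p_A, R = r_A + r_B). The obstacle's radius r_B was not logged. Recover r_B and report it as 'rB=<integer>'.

m = 5184
d = (-26, -4);  v_rel = (-16, -8),  |v_rel|² = 320
v_rel×d = (-16)·(-4) − (-8)·(-26) = -144
since m = R²·320 − (-144)²:  R² = (20736 + 5184) / 320 = 81
R = √81 = 9  ⇒  r_B = 9 − 8 = 1

rB=1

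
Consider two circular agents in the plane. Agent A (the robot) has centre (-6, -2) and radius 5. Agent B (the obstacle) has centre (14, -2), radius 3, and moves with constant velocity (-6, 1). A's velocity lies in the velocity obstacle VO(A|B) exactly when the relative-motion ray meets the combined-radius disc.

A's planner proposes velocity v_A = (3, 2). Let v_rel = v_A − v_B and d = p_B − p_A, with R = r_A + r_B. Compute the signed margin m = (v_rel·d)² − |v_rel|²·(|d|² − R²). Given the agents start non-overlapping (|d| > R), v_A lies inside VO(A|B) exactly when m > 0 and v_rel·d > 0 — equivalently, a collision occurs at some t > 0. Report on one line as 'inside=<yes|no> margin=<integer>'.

d = (20, 0),  |d|² = 400;  R = 5+3 = 8,  c = 400−8² = 336
v_rel = (9, 1),  |v_rel|² = 82;  v_rel·d = (9)·(20) + (1)·(0) = 180
82·t² − 360·t + 336 = 0  ⇒  m = 180² − 82·336 = 4848
m = 4848 > 0,  v_rel·d = 180 > 0  ⇒  inside

inside=yes margin=4848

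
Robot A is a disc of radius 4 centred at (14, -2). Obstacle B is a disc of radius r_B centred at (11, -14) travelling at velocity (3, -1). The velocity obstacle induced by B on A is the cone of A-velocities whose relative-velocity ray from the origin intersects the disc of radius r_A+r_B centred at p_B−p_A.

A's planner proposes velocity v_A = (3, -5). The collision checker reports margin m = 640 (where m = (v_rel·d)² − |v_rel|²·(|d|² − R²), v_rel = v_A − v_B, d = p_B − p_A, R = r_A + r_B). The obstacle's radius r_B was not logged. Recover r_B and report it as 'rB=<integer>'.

m = 640
d = (-3, -12);  v_rel = (0, -4),  |v_rel|² = 16
v_rel×d = (0)·(-12) − (-4)·(-3) = -12
since m = R²·16 − (-12)²:  R² = (144 + 640) / 16 = 49
R = √49 = 7  ⇒  r_B = 7 − 4 = 3

rB=3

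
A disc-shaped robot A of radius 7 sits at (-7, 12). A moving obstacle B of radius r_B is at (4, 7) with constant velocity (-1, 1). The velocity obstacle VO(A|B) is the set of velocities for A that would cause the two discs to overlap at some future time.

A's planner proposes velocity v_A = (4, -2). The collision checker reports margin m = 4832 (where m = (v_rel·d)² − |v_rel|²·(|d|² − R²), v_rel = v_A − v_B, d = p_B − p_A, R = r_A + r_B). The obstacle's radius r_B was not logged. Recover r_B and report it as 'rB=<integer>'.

m = 4832
d = (11, -5);  v_rel = (5, -3),  |v_rel|² = 34
v_rel×d = (5)·(-5) − (-3)·(11) = 8
since m = R²·34 − 8²:  R² = (64 + 4832) / 34 = 144
R = √144 = 12  ⇒  r_B = 12 − 7 = 5

rB=5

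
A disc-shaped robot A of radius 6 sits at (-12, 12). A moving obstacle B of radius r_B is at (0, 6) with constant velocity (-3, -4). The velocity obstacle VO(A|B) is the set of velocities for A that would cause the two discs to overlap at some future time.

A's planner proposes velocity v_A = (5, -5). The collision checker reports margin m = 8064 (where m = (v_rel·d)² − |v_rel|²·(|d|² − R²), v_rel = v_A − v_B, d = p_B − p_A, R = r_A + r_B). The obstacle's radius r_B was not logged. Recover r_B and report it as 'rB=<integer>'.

m = 8064
d = (12, -6);  v_rel = (8, -1),  |v_rel|² = 65
v_rel×d = (8)·(-6) − (-1)·(12) = -36
since m = R²·65 − (-36)²:  R² = (1296 + 8064) / 65 = 144
R = √144 = 12  ⇒  r_B = 12 − 6 = 6

rB=6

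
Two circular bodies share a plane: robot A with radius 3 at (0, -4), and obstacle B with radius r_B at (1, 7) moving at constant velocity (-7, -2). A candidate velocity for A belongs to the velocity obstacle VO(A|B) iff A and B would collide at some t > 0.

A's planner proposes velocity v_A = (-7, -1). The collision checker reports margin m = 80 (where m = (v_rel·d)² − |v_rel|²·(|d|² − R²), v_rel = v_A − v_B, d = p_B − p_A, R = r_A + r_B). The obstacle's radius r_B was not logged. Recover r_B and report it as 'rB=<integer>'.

m = 80
d = (1, 11);  v_rel = (0, 1),  |v_rel|² = 1
v_rel×d = (0)·(11) − (1)·(1) = -1
since m = R²·1 − (-1)²:  R² = (1 + 80) / 1 = 81
R = √81 = 9  ⇒  r_B = 9 − 3 = 6

rB=6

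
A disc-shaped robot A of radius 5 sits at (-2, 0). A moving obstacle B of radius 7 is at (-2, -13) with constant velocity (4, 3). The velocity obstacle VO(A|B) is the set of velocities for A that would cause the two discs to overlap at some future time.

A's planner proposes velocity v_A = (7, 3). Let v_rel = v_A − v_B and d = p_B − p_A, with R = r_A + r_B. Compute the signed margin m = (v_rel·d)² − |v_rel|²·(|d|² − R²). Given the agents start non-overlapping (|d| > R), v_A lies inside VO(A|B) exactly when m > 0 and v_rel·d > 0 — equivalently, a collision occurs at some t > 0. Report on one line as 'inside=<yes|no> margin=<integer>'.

d = (0, -13),  |d|² = 169;  R = 5+7 = 12,  c = 169−12² = 25
v_rel = (3, 0),  |v_rel|² = 9;  v_rel·d = (3)·(0) + (0)·(-13) = 0
9·t² − 0·t + 25 = 0  ⇒  m = 0² − 9·25 = -225
m = -225 < 0,  v_rel·d = 0 = 0  ⇒  outside

inside=no margin=-225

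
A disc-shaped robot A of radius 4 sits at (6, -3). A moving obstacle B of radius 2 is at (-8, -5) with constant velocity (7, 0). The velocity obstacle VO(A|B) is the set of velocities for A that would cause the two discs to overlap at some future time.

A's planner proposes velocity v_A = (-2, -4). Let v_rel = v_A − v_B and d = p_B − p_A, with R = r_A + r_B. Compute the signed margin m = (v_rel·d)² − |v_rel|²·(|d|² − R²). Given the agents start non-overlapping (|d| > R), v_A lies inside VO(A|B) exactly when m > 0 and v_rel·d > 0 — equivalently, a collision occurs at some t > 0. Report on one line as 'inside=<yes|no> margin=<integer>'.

d = (-14, -2),  |d|² = 200;  R = 4+2 = 6,  c = 200−6² = 164
v_rel = (-9, -4),  |v_rel|² = 97;  v_rel·d = (-9)·(-14) + (-4)·(-2) = 134
97·t² − 268·t + 164 = 0  ⇒  m = 134² − 97·164 = 2048
m = 2048 > 0,  v_rel·d = 134 > 0  ⇒  inside

inside=yes margin=2048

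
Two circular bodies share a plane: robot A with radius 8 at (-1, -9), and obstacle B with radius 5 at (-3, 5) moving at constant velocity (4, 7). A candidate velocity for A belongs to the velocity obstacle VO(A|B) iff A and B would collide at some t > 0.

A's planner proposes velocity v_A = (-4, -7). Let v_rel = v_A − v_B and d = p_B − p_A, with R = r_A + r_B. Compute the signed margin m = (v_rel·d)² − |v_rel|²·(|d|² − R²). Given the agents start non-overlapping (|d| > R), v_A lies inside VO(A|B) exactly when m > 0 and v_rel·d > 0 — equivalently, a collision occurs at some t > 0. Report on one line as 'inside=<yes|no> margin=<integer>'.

d = (-2, 14),  |d|² = 200;  R = 8+5 = 13,  c = 200−13² = 31
v_rel = (-8, -14),  |v_rel|² = 260;  v_rel·d = (-8)·(-2) + (-14)·(14) = -180
260·t² + 360·t + 31 = 0  ⇒  m = (-180)² − 260·31 = 24340
m = 24340 > 0,  v_rel·d = -180 < 0  ⇒  outside

inside=no margin=24340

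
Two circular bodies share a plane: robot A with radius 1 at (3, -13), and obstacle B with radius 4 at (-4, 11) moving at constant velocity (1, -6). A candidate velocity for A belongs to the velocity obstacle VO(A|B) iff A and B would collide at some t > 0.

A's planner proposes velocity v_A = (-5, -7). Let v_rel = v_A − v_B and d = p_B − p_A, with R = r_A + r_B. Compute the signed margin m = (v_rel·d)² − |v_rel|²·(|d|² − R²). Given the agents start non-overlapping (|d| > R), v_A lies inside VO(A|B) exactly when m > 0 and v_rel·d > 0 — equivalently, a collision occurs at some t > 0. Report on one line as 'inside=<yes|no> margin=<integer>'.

d = (-7, 24),  |d|² = 625;  R = 1+4 = 5,  c = 625−5² = 600
v_rel = (-6, -1),  |v_rel|² = 37;  v_rel·d = (-6)·(-7) + (-1)·(24) = 18
37·t² − 36·t + 600 = 0  ⇒  m = 18² − 37·600 = -21876
m = -21876 < 0,  v_rel·d = 18 > 0  ⇒  outside

inside=no margin=-21876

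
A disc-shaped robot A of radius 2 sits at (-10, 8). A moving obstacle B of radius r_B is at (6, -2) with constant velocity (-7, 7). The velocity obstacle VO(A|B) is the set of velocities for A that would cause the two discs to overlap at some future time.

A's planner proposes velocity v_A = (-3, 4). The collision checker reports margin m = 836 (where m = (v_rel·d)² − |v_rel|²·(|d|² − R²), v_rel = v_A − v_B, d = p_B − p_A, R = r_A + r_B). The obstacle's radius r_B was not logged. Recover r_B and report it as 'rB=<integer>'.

m = 836
d = (16, -10);  v_rel = (4, -3),  |v_rel|² = 25
v_rel×d = (4)·(-10) − (-3)·(16) = 8
since m = R²·25 − 8²:  R² = (64 + 836) / 25 = 36
R = √36 = 6  ⇒  r_B = 6 − 2 = 4

rB=4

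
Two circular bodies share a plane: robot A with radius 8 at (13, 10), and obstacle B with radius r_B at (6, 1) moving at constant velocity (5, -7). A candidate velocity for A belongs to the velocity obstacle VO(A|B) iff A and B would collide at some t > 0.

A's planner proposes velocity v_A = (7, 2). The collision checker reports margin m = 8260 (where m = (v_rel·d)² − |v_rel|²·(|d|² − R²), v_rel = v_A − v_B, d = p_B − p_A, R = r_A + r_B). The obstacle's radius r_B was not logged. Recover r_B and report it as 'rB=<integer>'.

m = 8260
d = (-7, -9);  v_rel = (2, 9),  |v_rel|² = 85
v_rel×d = (2)·(-9) − (9)·(-7) = 45
since m = R²·85 − 45²:  R² = (2025 + 8260) / 85 = 121
R = √121 = 11  ⇒  r_B = 11 − 8 = 3

rB=3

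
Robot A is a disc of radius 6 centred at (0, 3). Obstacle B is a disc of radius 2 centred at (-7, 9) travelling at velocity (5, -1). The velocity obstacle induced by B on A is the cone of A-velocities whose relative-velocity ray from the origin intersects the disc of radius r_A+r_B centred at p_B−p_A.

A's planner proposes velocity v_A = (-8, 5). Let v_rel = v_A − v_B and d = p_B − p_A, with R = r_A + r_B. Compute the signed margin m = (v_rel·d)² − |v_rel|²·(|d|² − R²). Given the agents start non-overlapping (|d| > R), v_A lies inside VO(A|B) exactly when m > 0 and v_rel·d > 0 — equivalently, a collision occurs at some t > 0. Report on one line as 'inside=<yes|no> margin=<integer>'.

d = (-7, 6),  |d|² = 85;  R = 6+2 = 8,  c = 85−8² = 21
v_rel = (-13, 6),  |v_rel|² = 205;  v_rel·d = (-13)·(-7) + (6)·(6) = 127
205·t² − 254·t + 21 = 0  ⇒  m = 127² − 205·21 = 11824
m = 11824 > 0,  v_rel·d = 127 > 0  ⇒  inside

inside=yes margin=11824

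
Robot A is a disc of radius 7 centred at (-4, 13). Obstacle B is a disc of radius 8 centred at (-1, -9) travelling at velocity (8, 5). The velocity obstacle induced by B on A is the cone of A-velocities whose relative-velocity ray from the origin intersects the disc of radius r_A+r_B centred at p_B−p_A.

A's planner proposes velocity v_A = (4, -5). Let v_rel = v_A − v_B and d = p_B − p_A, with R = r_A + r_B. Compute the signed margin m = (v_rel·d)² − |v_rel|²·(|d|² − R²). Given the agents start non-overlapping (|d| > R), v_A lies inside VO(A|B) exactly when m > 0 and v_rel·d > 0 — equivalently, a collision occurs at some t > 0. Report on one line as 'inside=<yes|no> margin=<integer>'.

d = (3, -22),  |d|² = 493;  R = 7+8 = 15,  c = 493−15² = 268
v_rel = (-4, -10),  |v_rel|² = 116;  v_rel·d = (-4)·(3) + (-10)·(-22) = 208
116·t² − 416·t + 268 = 0  ⇒  m = 208² − 116·268 = 12176
m = 12176 > 0,  v_rel·d = 208 > 0  ⇒  inside

inside=yes margin=12176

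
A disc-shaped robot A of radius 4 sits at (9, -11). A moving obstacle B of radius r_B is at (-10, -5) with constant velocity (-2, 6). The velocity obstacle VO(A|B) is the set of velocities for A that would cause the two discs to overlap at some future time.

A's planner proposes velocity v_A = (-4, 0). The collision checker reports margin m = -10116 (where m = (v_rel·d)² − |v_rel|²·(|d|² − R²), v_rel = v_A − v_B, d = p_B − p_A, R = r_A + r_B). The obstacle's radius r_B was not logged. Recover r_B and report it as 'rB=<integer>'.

m = -10116
d = (-19, 6);  v_rel = (-2, -6),  |v_rel|² = 40
v_rel×d = (-2)·(6) − (-6)·(-19) = -126
since m = R²·40 − (-126)²:  R² = (15876 + -10116) / 40 = 144
R = √144 = 12  ⇒  r_B = 12 − 4 = 8

rB=8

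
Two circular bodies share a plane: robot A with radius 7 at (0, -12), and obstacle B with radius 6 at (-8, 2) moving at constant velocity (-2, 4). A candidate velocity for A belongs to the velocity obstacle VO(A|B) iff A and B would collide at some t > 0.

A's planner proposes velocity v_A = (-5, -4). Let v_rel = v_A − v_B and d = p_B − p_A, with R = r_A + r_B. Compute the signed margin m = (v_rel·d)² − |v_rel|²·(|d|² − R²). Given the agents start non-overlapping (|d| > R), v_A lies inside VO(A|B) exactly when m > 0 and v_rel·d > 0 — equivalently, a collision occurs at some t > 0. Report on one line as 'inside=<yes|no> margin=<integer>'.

d = (-8, 14),  |d|² = 260;  R = 7+6 = 13,  c = 260−13² = 91
v_rel = (-3, -8),  |v_rel|² = 73;  v_rel·d = (-3)·(-8) + (-8)·(14) = -88
73·t² + 176·t + 91 = 0  ⇒  m = (-88)² − 73·91 = 1101
m = 1101 > 0,  v_rel·d = -88 < 0  ⇒  outside

inside=no margin=1101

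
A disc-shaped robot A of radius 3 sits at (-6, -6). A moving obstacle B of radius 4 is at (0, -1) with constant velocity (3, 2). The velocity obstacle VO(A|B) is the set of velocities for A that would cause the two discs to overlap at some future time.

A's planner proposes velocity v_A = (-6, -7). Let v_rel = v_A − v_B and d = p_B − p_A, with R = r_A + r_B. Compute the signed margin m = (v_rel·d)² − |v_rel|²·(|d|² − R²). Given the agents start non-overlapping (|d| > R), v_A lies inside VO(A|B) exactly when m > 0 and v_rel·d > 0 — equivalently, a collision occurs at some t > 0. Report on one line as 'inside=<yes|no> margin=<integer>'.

d = (6, 5),  |d|² = 61;  R = 3+4 = 7,  c = 61−7² = 12
v_rel = (-9, -9),  |v_rel|² = 162;  v_rel·d = (-9)·(6) + (-9)·(5) = -99
162·t² + 198·t + 12 = 0  ⇒  m = (-99)² − 162·12 = 7857
m = 7857 > 0,  v_rel·d = -99 < 0  ⇒  outside

inside=no margin=7857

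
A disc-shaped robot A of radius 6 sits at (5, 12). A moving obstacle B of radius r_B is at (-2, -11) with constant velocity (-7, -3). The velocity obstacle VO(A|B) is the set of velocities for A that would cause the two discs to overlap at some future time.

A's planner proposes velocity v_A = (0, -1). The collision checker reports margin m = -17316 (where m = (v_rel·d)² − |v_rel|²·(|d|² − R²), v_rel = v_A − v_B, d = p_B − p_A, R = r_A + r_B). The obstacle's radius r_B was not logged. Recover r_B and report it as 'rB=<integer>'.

m = -17316
d = (-7, -23);  v_rel = (7, 2),  |v_rel|² = 53
v_rel×d = (7)·(-23) − (2)·(-7) = -147
since m = R²·53 − (-147)²:  R² = (21609 + -17316) / 53 = 81
R = √81 = 9  ⇒  r_B = 9 − 6 = 3

rB=3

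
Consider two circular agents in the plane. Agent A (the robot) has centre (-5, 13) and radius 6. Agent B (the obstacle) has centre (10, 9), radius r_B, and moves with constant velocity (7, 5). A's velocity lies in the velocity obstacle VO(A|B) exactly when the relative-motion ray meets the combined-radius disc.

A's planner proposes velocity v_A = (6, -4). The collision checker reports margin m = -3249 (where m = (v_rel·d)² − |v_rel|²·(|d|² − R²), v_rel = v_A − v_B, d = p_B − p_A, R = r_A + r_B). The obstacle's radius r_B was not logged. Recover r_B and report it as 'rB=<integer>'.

m = -3249
d = (15, -4);  v_rel = (-1, -9),  |v_rel|² = 82
v_rel×d = (-1)·(-4) − (-9)·(15) = 139
since m = R²·82 − 139²:  R² = (19321 + -3249) / 82 = 196
R = √196 = 14  ⇒  r_B = 14 − 6 = 8

rB=8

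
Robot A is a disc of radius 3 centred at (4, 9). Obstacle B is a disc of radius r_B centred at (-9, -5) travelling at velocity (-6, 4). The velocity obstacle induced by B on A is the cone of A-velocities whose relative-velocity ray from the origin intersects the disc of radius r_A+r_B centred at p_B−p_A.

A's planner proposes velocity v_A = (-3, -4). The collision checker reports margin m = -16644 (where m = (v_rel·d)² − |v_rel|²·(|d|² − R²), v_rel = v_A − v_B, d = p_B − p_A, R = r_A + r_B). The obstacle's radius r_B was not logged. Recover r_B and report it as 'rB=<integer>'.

m = -16644
d = (-13, -14);  v_rel = (3, -8),  |v_rel|² = 73
v_rel×d = (3)·(-14) − (-8)·(-13) = -146
since m = R²·73 − (-146)²:  R² = (21316 + -16644) / 73 = 64
R = √64 = 8  ⇒  r_B = 8 − 3 = 5

rB=5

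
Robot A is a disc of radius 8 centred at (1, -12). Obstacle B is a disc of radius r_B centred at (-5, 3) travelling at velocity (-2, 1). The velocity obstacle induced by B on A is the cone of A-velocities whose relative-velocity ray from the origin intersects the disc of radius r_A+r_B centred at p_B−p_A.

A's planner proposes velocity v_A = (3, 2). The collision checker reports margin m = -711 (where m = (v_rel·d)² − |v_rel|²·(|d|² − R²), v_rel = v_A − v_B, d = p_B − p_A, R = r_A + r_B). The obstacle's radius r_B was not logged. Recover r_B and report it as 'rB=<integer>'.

m = -711
d = (-6, 15);  v_rel = (5, 1),  |v_rel|² = 26
v_rel×d = (5)·(15) − (1)·(-6) = 81
since m = R²·26 − 81²:  R² = (6561 + -711) / 26 = 225
R = √225 = 15  ⇒  r_B = 15 − 8 = 7

rB=7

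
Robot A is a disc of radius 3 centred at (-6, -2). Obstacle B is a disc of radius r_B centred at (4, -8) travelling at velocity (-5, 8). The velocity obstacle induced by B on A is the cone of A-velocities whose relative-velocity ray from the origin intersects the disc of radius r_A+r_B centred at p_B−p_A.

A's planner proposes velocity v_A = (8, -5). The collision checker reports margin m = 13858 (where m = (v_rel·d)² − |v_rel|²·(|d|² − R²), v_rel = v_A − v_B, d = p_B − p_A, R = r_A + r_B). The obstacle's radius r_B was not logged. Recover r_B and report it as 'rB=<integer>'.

m = 13858
d = (10, -6);  v_rel = (13, -13),  |v_rel|² = 338
v_rel×d = (13)·(-6) − (-13)·(10) = 52
since m = R²·338 − 52²:  R² = (2704 + 13858) / 338 = 49
R = √49 = 7  ⇒  r_B = 7 − 3 = 4

rB=4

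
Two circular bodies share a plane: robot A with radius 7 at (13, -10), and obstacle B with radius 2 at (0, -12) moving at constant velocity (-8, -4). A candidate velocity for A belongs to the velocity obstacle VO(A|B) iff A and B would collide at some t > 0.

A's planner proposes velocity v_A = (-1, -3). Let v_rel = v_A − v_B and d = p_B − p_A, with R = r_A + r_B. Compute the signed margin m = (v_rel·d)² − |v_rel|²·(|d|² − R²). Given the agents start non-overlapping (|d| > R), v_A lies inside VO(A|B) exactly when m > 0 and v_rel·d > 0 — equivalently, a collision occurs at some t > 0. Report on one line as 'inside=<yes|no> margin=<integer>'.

d = (-13, -2),  |d|² = 173;  R = 7+2 = 9,  c = 173−9² = 92
v_rel = (7, 1),  |v_rel|² = 50;  v_rel·d = (7)·(-13) + (1)·(-2) = -93
50·t² + 186·t + 92 = 0  ⇒  m = (-93)² − 50·92 = 4049
m = 4049 > 0,  v_rel·d = -93 < 0  ⇒  outside

inside=no margin=4049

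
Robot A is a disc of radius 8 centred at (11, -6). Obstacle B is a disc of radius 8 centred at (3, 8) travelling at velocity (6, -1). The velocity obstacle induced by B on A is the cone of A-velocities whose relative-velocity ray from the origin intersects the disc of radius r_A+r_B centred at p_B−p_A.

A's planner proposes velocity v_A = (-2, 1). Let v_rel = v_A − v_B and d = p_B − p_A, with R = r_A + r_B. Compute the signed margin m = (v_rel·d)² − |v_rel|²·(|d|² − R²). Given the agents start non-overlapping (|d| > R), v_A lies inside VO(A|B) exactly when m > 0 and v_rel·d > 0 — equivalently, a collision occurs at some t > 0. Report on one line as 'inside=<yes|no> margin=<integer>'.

d = (-8, 14),  |d|² = 260;  R = 8+8 = 16,  c = 260−16² = 4
v_rel = (-8, 2),  |v_rel|² = 68;  v_rel·d = (-8)·(-8) + (2)·(14) = 92
68·t² − 184·t + 4 = 0  ⇒  m = 92² − 68·4 = 8192
m = 8192 > 0,  v_rel·d = 92 > 0  ⇒  inside

inside=yes margin=8192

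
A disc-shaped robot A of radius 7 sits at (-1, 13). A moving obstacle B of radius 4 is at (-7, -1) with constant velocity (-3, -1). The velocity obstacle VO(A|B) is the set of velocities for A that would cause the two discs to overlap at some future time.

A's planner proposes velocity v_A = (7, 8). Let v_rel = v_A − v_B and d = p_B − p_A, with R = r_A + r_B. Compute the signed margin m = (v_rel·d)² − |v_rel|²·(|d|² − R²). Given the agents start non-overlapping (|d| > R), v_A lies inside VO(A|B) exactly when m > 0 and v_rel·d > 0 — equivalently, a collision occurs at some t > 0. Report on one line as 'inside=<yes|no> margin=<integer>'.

d = (-6, -14),  |d|² = 232;  R = 7+4 = 11,  c = 232−11² = 111
v_rel = (10, 9),  |v_rel|² = 181;  v_rel·d = (10)·(-6) + (9)·(-14) = -186
181·t² + 372·t + 111 = 0  ⇒  m = (-186)² − 181·111 = 14505
m = 14505 > 0,  v_rel·d = -186 < 0  ⇒  outside

inside=no margin=14505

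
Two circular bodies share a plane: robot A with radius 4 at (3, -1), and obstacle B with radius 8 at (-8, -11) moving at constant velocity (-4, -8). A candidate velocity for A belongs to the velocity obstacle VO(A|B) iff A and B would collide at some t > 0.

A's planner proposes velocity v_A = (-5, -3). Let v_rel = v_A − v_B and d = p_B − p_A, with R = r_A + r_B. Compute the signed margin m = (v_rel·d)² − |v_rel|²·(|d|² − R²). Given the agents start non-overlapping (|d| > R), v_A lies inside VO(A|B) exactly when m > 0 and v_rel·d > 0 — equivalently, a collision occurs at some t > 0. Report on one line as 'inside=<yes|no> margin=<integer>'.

d = (-11, -10),  |d|² = 221;  R = 4+8 = 12,  c = 221−12² = 77
v_rel = (-1, 5),  |v_rel|² = 26;  v_rel·d = (-1)·(-11) + (5)·(-10) = -39
26·t² + 78·t + 77 = 0  ⇒  m = (-39)² − 26·77 = -481
m = -481 < 0,  v_rel·d = -39 < 0  ⇒  outside

inside=no margin=-481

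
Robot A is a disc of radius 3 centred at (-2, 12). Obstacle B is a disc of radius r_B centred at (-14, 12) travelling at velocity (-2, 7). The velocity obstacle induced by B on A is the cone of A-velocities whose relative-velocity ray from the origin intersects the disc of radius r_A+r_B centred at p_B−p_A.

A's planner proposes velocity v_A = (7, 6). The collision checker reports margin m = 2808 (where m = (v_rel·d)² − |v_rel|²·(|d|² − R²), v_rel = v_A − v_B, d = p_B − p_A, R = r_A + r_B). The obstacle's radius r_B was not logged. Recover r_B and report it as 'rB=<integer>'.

m = 2808
d = (-12, 0);  v_rel = (9, -1),  |v_rel|² = 82
v_rel×d = (9)·(0) − (-1)·(-12) = -12
since m = R²·82 − (-12)²:  R² = (144 + 2808) / 82 = 36
R = √36 = 6  ⇒  r_B = 6 − 3 = 3

rB=3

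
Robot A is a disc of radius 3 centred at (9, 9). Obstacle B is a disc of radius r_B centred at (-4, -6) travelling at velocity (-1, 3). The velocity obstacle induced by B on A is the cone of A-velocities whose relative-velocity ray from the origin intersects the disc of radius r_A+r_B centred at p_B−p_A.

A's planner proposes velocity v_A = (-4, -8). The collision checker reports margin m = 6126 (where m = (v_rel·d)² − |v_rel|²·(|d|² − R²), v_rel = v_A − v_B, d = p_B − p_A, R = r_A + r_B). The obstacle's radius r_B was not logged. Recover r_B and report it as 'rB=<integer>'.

m = 6126
d = (-13, -15);  v_rel = (-3, -11),  |v_rel|² = 130
v_rel×d = (-3)·(-15) − (-11)·(-13) = -98
since m = R²·130 − (-98)²:  R² = (9604 + 6126) / 130 = 121
R = √121 = 11  ⇒  r_B = 11 − 3 = 8

rB=8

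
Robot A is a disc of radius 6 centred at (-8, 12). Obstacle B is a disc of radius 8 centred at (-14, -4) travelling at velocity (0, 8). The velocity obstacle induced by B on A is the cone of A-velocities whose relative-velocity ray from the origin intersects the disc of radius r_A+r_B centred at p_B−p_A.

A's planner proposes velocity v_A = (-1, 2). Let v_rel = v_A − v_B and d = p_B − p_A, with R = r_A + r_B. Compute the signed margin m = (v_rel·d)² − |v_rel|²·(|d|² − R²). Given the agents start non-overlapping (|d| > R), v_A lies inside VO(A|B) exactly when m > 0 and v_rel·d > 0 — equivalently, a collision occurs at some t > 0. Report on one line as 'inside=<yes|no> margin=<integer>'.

d = (-6, -16),  |d|² = 292;  R = 6+8 = 14,  c = 292−14² = 96
v_rel = (-1, -6),  |v_rel|² = 37;  v_rel·d = (-1)·(-6) + (-6)·(-16) = 102
37·t² − 204·t + 96 = 0  ⇒  m = 102² − 37·96 = 6852
m = 6852 > 0,  v_rel·d = 102 > 0  ⇒  inside

inside=yes margin=6852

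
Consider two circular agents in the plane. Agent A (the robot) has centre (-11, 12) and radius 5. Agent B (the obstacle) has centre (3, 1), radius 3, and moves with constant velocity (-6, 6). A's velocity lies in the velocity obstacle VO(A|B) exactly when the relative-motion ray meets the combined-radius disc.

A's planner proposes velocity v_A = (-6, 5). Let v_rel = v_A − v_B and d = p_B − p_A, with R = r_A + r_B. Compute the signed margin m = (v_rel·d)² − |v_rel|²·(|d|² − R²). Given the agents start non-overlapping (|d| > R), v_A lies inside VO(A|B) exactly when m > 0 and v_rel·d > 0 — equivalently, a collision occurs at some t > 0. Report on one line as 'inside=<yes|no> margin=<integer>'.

d = (14, -11),  |d|² = 317;  R = 5+3 = 8,  c = 317−8² = 253
v_rel = (0, -1),  |v_rel|² = 1;  v_rel·d = (0)·(14) + (-1)·(-11) = 11
1·t² − 22·t + 253 = 0  ⇒  m = 11² − 1·253 = -132
m = -132 < 0,  v_rel·d = 11 > 0  ⇒  outside

inside=no margin=-132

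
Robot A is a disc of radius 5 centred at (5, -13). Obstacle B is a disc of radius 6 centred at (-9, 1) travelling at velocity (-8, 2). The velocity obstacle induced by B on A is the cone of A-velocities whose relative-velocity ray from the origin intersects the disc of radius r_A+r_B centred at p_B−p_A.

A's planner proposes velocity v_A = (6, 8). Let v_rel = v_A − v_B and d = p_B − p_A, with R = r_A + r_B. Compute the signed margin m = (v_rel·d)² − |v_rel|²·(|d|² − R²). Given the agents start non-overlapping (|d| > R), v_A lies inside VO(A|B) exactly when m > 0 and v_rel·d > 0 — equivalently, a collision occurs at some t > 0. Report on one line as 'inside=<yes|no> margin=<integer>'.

d = (-14, 14),  |d|² = 392;  R = 5+6 = 11,  c = 392−11² = 271
v_rel = (14, 6),  |v_rel|² = 232;  v_rel·d = (14)·(-14) + (6)·(14) = -112
232·t² + 224·t + 271 = 0  ⇒  m = (-112)² − 232·271 = -50328
m = -50328 < 0,  v_rel·d = -112 < 0  ⇒  outside

inside=no margin=-50328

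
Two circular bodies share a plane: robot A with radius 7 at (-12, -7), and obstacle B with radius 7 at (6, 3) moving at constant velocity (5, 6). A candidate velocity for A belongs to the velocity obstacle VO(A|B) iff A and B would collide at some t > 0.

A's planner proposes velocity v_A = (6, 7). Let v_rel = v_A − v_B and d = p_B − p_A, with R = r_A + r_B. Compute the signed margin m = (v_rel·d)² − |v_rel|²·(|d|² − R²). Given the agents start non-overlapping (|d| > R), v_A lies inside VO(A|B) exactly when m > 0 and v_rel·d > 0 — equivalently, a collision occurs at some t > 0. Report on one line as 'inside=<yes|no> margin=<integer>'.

d = (18, 10),  |d|² = 424;  R = 7+7 = 14,  c = 424−14² = 228
v_rel = (1, 1),  |v_rel|² = 2;  v_rel·d = (1)·(18) + (1)·(10) = 28
2·t² − 56·t + 228 = 0  ⇒  m = 28² − 2·228 = 328
m = 328 > 0,  v_rel·d = 28 > 0  ⇒  inside

inside=yes margin=328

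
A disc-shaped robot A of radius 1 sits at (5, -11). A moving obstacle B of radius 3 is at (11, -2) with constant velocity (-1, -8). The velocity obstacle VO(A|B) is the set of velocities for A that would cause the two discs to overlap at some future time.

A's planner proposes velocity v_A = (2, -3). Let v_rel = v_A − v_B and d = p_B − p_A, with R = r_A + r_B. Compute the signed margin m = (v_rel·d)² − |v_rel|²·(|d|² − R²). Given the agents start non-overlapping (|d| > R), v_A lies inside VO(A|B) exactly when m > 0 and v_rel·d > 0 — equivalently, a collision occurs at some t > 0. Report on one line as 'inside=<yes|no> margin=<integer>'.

d = (6, 9),  |d|² = 117;  R = 1+3 = 4,  c = 117−4² = 101
v_rel = (3, 5),  |v_rel|² = 34;  v_rel·d = (3)·(6) + (5)·(9) = 63
34·t² − 126·t + 101 = 0  ⇒  m = 63² − 34·101 = 535
m = 535 > 0,  v_rel·d = 63 > 0  ⇒  inside

inside=yes margin=535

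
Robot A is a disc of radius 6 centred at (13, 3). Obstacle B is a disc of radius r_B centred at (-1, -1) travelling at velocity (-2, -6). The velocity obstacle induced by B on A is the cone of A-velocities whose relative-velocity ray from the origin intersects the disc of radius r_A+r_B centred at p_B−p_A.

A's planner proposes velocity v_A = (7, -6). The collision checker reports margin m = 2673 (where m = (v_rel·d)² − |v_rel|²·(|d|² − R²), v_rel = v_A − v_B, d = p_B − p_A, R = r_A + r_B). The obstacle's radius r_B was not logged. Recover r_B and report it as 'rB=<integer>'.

m = 2673
d = (-14, -4);  v_rel = (9, 0),  |v_rel|² = 81
v_rel×d = (9)·(-4) − (0)·(-14) = -36
since m = R²·81 − (-36)²:  R² = (1296 + 2673) / 81 = 49
R = √49 = 7  ⇒  r_B = 7 − 6 = 1

rB=1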